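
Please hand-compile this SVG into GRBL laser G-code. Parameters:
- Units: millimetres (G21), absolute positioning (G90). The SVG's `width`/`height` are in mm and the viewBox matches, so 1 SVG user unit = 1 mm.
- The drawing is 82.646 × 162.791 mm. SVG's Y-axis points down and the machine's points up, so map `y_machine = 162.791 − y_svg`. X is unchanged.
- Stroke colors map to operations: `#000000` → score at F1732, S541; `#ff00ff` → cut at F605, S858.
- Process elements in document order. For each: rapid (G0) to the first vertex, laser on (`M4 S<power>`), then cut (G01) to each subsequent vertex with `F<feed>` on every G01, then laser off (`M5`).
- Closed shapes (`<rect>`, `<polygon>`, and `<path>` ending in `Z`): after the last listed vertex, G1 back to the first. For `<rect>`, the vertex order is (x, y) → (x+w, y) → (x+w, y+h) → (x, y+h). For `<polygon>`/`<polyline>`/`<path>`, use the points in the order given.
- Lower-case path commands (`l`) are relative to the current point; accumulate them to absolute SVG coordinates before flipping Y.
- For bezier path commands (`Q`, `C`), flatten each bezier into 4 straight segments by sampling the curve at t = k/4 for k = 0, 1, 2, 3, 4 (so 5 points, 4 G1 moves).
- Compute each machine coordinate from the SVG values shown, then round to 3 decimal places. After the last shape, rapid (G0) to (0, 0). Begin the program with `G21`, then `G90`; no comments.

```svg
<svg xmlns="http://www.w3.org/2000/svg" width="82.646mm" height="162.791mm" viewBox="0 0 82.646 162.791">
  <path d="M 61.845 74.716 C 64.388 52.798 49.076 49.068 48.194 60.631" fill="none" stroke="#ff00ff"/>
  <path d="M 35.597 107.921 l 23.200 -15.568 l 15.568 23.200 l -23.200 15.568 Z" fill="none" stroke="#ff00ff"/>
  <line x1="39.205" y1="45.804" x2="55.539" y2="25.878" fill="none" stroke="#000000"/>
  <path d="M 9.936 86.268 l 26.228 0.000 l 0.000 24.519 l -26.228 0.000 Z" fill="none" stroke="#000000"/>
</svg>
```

viewBox `0 0 82.646 162.791` with mm width/height → 1 unit = 1 mm. Flip: y_m = 162.791 − y_svg.

**Shape 1** — `<path>` cubic bezier, stroke `#ff00ff` → cut (S858, F605). Control points (SVG): P0=(61.845,74.716), P1=(64.388,52.798), P2=(49.076,49.068), P3=(48.194,60.631); sampled at t=k/4. Machine vertices: (61.845,88.075) → (60.909,101.148) → (56.304,107.673) → (51.057,107.920) → (48.194,102.160). Open path.

**Shape 2** — `<path>` regular polygon, stroke `#ff00ff` → cut (S858, F605). Machine vertices: (35.597,54.870) → (58.797,70.438) → (74.365,47.238) → (51.165,31.670) → (35.597,54.870). Closed: final G1 returns to the first vertex.

**Shape 3** — `<line>` line segment, stroke `#000000` → score (S541, F1732). Machine vertices: (39.205,116.987) → (55.539,136.913). Open path.

**Shape 4** — `<path>` rectangle, stroke `#000000` → score (S541, F1732). Machine vertices: (9.936,76.523) → (36.164,76.523) → (36.164,52.004) → (9.936,52.004) → (9.936,76.523). Closed: final G1 returns to the first vertex.

G21
G90
G0 X61.845 Y88.075
M4 S858
G01 X60.909 Y101.148 F605
G01 X56.304 Y107.673 F605
G01 X51.057 Y107.920 F605
G01 X48.194 Y102.160 F605
M5
G0 X35.597 Y54.870
M4 S858
G01 X58.797 Y70.438 F605
G01 X74.365 Y47.238 F605
G01 X51.165 Y31.670 F605
G01 X35.597 Y54.870 F605
M5
G0 X39.205 Y116.987
M4 S541
G01 X55.539 Y136.913 F1732
M5
G0 X9.936 Y76.523
M4 S541
G01 X36.164 Y76.523 F1732
G01 X36.164 Y52.004 F1732
G01 X9.936 Y52.004 F1732
G01 X9.936 Y76.523 F1732
M5
G0 X0.000 Y0.000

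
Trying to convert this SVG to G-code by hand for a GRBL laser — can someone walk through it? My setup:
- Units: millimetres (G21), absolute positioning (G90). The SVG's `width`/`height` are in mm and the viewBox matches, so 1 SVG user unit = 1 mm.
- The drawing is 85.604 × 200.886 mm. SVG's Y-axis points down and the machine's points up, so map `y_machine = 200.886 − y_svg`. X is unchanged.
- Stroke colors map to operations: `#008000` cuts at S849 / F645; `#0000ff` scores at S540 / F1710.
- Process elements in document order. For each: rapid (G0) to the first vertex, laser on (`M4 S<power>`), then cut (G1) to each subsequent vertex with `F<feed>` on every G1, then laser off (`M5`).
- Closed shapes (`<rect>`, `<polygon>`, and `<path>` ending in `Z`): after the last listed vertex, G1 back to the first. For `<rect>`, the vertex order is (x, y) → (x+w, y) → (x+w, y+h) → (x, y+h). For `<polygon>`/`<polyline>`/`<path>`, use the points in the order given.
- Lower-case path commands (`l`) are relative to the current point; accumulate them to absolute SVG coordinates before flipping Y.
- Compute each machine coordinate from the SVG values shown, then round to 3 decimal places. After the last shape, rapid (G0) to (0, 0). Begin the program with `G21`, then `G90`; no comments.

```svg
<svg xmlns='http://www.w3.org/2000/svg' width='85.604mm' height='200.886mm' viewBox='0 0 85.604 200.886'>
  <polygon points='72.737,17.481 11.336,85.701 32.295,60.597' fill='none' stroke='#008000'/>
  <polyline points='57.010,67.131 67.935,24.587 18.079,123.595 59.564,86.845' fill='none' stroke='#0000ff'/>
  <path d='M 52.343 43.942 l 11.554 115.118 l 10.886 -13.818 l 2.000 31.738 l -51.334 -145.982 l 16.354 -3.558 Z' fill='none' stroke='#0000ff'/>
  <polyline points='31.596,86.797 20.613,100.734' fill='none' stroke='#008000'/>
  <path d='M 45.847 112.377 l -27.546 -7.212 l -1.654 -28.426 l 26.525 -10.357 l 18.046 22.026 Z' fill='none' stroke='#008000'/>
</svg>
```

G21
G90
G0 X72.737 Y183.405
M4 S849
G1 X11.336 Y115.185 F645
G1 X32.295 Y140.289 F645
G1 X72.737 Y183.405 F645
M5
G0 X57.010 Y133.755
M4 S540
G1 X67.935 Y176.299 F1710
G1 X18.079 Y77.291 F1710
G1 X59.564 Y114.041 F1710
M5
G0 X52.343 Y156.944
M4 S540
G1 X63.897 Y41.826 F1710
G1 X74.783 Y55.644 F1710
G1 X76.783 Y23.906 F1710
G1 X25.449 Y169.888 F1710
G1 X41.803 Y173.446 F1710
G1 X52.343 Y156.944 F1710
M5
G0 X31.596 Y114.089
M4 S849
G1 X20.613 Y100.152 F645
M5
G0 X45.847 Y88.509
M4 S849
G1 X18.301 Y95.721 F645
G1 X16.647 Y124.147 F645
G1 X43.172 Y134.504 F645
G1 X61.218 Y112.478 F645
G1 X45.847 Y88.509 F645
M5
G0 X0.000 Y0.000

Since the viewBox matches the mm dimensions, user units are millimetres directly. The only transform is the Y-flip y_m = 200.886 − y_svg.

Shape 1 is a closed polygon drawn with `<polygon>`. Its stroke #008000 means cut at S849, F645. After flipping Y the toolpath is (72.737,183.405) → (11.336,115.185) → (32.295,140.289) → (72.737,183.405), returning to the start.

Shape 2 is a open polyline drawn with `<polyline>`. Its stroke #0000ff means score at S540, F1710. After flipping Y the toolpath is (57.010,133.755) → (67.935,176.299) → (18.079,77.291) → (59.564,114.041).

Shape 3 is a closed polygon drawn with `<path>`. Its stroke #0000ff means score at S540, F1710. After flipping Y the toolpath is (52.343,156.944) → (63.897,41.826) → (74.783,55.644) → (76.783,23.906) → (25.449,169.888) → (41.803,173.446) → (52.343,156.944), returning to the start.

Shape 4 is a line segment drawn with `<polyline>`. Its stroke #008000 means cut at S849, F645. After flipping Y the toolpath is (31.596,114.089) → (20.613,100.152).

Shape 5 is a regular polygon drawn with `<path>`. Its stroke #008000 means cut at S849, F645. After flipping Y the toolpath is (45.847,88.509) → (18.301,95.721) → (16.647,124.147) → (43.172,134.504) → (61.218,112.478) → (45.847,88.509), returning to the start.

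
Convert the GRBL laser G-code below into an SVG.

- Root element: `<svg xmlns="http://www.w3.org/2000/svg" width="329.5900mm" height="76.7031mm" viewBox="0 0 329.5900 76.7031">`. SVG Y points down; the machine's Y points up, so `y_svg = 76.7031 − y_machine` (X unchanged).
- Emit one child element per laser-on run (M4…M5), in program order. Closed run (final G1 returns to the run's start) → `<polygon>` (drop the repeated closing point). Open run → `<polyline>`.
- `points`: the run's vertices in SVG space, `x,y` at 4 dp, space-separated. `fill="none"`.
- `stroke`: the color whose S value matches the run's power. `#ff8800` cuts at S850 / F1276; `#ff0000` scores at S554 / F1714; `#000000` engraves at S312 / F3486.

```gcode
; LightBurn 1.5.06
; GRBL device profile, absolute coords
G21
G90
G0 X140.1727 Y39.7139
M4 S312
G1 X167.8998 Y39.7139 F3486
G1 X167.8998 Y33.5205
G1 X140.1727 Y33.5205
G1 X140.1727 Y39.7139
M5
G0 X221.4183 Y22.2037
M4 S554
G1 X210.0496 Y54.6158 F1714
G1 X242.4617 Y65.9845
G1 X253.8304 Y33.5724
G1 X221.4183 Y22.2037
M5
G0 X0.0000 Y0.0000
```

<svg xmlns="http://www.w3.org/2000/svg" width="329.5900mm" height="76.7031mm" viewBox="0 0 329.5900 76.7031">
  <polygon points="140.1727,36.9892 167.8998,36.9892 167.8998,43.1826 140.1727,43.1826" fill="none" stroke="#000000"/>
  <polygon points="221.4183,54.4994 210.0496,22.0873 242.4617,10.7186 253.8304,43.1307" fill="none" stroke="#ff0000"/>
</svg>

Each laser-on run becomes one SVG element. Flip Y back into SVG space with y_svg = 76.7031 − y_machine.

Run 1: the run's S312 means `#000000` (engrave). The run returns to its start, so emit a `<polygon>` with points (Y-flipped): 140.1727,36.9892 167.8998,36.9892 167.8998,43.1826 140.1727,43.1826.

Run 2: S554 ⇒ score layer `#ff0000`. The run returns to its start, so emit a `<polygon>` with points (Y-flipped): 221.4183,54.4994 210.0496,22.0873 242.4617,10.7186 253.8304,43.1307.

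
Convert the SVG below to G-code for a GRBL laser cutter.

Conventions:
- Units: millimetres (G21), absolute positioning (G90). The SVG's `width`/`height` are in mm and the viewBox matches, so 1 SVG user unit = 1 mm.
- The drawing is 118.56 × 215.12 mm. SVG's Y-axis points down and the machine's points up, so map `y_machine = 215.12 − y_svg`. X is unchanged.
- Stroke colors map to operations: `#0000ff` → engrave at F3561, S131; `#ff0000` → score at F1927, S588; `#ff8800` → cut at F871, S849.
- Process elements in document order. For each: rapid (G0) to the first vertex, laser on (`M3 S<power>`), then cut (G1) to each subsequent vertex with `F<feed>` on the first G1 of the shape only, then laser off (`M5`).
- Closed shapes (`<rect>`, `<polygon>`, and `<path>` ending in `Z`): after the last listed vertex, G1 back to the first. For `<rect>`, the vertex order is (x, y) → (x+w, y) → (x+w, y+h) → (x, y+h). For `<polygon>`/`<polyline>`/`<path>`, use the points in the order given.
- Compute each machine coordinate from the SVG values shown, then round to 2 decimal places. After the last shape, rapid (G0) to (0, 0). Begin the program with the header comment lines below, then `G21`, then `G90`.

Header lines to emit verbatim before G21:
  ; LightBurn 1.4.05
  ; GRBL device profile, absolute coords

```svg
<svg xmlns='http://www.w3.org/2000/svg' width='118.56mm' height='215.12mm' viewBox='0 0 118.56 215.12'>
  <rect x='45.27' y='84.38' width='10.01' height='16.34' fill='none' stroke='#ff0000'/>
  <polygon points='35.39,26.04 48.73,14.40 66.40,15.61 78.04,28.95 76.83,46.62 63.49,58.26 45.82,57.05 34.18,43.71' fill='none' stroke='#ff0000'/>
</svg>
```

; LightBurn 1.4.05
; GRBL device profile, absolute coords
G21
G90
G0 X45.27 Y130.74
M3 S588
G1 X55.28 Y130.74 F1927
G1 X55.28 Y114.40
G1 X45.27 Y114.40
G1 X45.27 Y130.74
M5
G0 X35.39 Y189.08
M3 S588
G1 X48.73 Y200.72 F1927
G1 X66.40 Y199.51
G1 X78.04 Y186.17
G1 X76.83 Y168.50
G1 X63.49 Y156.86
G1 X45.82 Y158.07
G1 X34.18 Y171.41
G1 X35.39 Y189.08
M5
G0 X0.00 Y0.00

1 u = 1 mm; y_m = 215.12 − y.

[1] `<rect>` rectangle, #ff0000→score S588 F1927: (45.27,130.74) → (55.28,130.74) → (55.28,114.40) → (45.27,114.40) → (45.27,130.74) (closed)

[2] `<polygon>` regular polygon, #ff0000→score S588 F1927: (35.39,189.08) → (48.73,200.72) → (66.40,199.51) → (78.04,186.17) → (76.83,168.50) → (63.49,156.86) → (45.82,158.07) → (34.18,171.41) → (35.39,189.08) (closed)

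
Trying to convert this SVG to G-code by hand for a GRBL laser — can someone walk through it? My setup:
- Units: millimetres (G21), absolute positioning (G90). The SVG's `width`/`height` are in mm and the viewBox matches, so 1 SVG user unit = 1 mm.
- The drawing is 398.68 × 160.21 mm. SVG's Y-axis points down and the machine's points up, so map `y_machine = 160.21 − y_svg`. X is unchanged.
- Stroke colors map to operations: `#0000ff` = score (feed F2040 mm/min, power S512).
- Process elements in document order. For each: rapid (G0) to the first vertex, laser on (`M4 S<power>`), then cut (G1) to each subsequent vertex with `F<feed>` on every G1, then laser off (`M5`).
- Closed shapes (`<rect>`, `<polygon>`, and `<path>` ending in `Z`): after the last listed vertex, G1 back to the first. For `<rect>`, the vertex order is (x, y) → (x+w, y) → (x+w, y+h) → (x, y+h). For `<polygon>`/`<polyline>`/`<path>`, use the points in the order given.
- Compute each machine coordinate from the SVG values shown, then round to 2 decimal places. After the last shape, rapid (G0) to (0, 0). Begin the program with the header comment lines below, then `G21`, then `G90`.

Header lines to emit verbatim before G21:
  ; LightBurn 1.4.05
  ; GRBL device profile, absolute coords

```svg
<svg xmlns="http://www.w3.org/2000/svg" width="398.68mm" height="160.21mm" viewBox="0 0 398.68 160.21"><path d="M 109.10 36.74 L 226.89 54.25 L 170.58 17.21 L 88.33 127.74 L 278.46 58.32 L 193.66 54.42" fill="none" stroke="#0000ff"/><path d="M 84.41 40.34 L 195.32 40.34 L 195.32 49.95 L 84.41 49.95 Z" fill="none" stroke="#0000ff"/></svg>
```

Since the viewBox matches the mm dimensions, user units are millimetres directly. The only transform is the Y-flip y_m = 160.21 − y_svg.

Shape 1 is a open polyline drawn with `<path>`. Its stroke #0000ff means score at S512, F2040. After flipping Y the toolpath is (109.10,123.47) → (226.89,105.96) → (170.58,143.00) → (88.33,32.47) → (278.46,101.89) → (193.66,105.79).

Shape 2 is a rectangle drawn with `<path>`. Its stroke #0000ff means score at S512, F2040. After flipping Y the toolpath is (84.41,119.87) → (195.32,119.87) → (195.32,110.26) → (84.41,110.26) → (84.41,119.87), returning to the start.

; LightBurn 1.4.05
; GRBL device profile, absolute coords
G21
G90
G0 X109.10 Y123.47
M4 S512
G1 X226.89 Y105.96 F2040
G1 X170.58 Y143.00 F2040
G1 X88.33 Y32.47 F2040
G1 X278.46 Y101.89 F2040
G1 X193.66 Y105.79 F2040
M5
G0 X84.41 Y119.87
M4 S512
G1 X195.32 Y119.87 F2040
G1 X195.32 Y110.26 F2040
G1 X84.41 Y110.26 F2040
G1 X84.41 Y119.87 F2040
M5
G0 X0.00 Y0.00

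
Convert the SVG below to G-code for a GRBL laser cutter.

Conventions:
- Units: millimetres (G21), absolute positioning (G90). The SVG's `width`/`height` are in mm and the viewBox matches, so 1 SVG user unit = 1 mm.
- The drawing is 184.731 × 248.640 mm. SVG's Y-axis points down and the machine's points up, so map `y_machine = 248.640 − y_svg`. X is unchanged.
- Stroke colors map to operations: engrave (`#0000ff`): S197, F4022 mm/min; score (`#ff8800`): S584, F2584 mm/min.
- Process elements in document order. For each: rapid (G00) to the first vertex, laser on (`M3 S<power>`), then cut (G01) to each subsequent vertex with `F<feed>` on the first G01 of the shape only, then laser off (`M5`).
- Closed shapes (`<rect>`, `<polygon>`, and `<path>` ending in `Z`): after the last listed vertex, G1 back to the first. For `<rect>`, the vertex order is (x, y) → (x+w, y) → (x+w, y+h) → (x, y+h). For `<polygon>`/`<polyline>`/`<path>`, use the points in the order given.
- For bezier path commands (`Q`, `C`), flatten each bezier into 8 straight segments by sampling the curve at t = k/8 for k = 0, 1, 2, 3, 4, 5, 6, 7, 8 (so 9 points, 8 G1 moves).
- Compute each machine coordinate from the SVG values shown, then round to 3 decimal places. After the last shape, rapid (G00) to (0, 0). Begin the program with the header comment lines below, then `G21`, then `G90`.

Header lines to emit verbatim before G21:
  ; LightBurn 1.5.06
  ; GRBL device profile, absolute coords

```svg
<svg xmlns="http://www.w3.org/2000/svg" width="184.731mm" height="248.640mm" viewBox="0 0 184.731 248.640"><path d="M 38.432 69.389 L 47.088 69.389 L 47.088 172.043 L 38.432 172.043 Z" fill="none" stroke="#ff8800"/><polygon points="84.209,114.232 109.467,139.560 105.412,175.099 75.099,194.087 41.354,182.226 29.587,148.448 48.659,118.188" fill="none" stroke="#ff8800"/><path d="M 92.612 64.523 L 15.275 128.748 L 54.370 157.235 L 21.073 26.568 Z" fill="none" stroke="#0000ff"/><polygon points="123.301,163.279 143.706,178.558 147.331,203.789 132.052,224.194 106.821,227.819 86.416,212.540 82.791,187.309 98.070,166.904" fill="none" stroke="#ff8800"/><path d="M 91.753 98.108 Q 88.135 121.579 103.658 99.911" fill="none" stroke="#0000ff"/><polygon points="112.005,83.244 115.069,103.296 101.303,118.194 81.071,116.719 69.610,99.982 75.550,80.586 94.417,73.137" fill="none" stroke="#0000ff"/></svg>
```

; LightBurn 1.5.06
; GRBL device profile, absolute coords
G21
G90
G00 X38.432 Y179.251
M3 S584
G01 X47.088 Y179.251 F2584
G01 X47.088 Y76.597
G01 X38.432 Y76.597
G01 X38.432 Y179.251
M5
G00 X84.209 Y134.408
M3 S584
G01 X109.467 Y109.080 F2584
G01 X105.412 Y73.541
G01 X75.099 Y54.553
G01 X41.354 Y66.414
G01 X29.587 Y100.192
G01 X48.659 Y130.452
G01 X84.209 Y134.408
M5
G00 X92.612 Y184.117
M3 S197
G01 X15.275 Y119.892 F4022
G01 X54.370 Y91.405
G01 X21.073 Y222.072
G01 X92.612 Y184.117
M5
G00 X123.301 Y85.361
M3 S584
G01 X143.706 Y70.082 F2584
G01 X147.331 Y44.851
G01 X132.052 Y24.446
G01 X106.821 Y20.821
G01 X86.416 Y36.100
G01 X82.791 Y61.331
G01 X98.070 Y81.736
G01 X123.301 Y85.361
M5
G00 X91.753 Y150.532
M3 S197
G01 X91.148 Y145.370 F4022
G01 X91.140 Y141.618
G01 X91.731 Y139.276
G01 X92.920 Y138.346
G01 X94.707 Y138.826
G01 X97.093 Y140.716
G01 X100.076 Y144.017
G01 X103.658 Y148.729
M5
G00 X112.005 Y165.396
M3 S197
G01 X115.069 Y145.344 F4022
G01 X101.303 Y130.446
G01 X81.071 Y131.921
G01 X69.610 Y148.658
G01 X75.550 Y168.054
G01 X94.417 Y175.503
G01 X112.005 Y165.396
M5
G00 X0.000 Y0.000

1 u = 1 mm; y_m = 248.640 − y.

[1] `<path>` rectangle, #ff8800→score S584 F2584: (38.432,179.251) → (47.088,179.251) → (47.088,76.597) → (38.432,76.597) → (38.432,179.251) (closed)

[2] `<polygon>` regular polygon, #ff8800→score S584 F2584: (84.209,134.408) → (109.467,109.080) → (105.412,73.541) → (75.099,54.553) → (41.354,66.414) → (29.587,100.192) → (48.659,130.452) → (84.209,134.408) (closed)

[3] `<path>` closed polygon, #0000ff→engrave S197 F4022: (92.612,184.117) → (15.275,119.892) → (54.370,91.405) → (21.073,222.072) → (92.612,184.117) (closed)

[4] `<polygon>` regular polygon, #ff8800→score S584 F2584: (123.301,85.361) → (143.706,70.082) → (147.331,44.851) → (132.052,24.446) → (106.821,20.821) → (86.416,36.100) → (82.791,61.331) → (98.070,81.736) → (123.301,85.361) (closed)

[5] `<path>` quadratic bezier, #0000ff→engrave S197 F4022: (91.753,150.532) → (91.148,145.370) → (91.140,141.618) → (91.731,139.276) → (92.920,138.346) → (94.707,138.826) → (97.093,140.716) → (100.076,144.017) → (103.658,148.729)

[6] `<polygon>` regular polygon, #0000ff→engrave S197 F4022: (112.005,165.396) → (115.069,145.344) → (101.303,130.446) → (81.071,131.921) → (69.610,148.658) → (75.550,168.054) → (94.417,175.503) → (112.005,165.396) (closed)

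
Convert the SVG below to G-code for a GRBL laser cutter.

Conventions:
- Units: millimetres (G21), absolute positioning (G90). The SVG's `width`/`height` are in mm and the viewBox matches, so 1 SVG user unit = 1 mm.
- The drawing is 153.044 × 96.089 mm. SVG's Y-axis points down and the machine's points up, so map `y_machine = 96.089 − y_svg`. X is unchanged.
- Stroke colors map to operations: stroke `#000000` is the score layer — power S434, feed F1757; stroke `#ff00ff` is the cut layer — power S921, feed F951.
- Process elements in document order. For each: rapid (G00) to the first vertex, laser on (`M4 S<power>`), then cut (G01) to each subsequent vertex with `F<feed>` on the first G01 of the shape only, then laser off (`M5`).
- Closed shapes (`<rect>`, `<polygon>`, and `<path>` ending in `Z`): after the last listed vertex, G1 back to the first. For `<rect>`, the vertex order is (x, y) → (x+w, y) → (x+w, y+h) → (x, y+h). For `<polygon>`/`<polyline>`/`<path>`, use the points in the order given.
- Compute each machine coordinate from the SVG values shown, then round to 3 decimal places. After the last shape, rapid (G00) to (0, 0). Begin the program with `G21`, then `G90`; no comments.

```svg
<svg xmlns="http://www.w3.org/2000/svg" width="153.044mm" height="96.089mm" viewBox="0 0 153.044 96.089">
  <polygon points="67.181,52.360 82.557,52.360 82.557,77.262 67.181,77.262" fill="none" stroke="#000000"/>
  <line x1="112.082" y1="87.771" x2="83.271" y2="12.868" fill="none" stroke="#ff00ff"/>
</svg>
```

G21
G90
G00 X67.181 Y43.729
M4 S434
G01 X82.557 Y43.729 F1757
G01 X82.557 Y18.827
G01 X67.181 Y18.827
G01 X67.181 Y43.729
M5
G00 X112.082 Y8.318
M4 S921
G01 X83.271 Y83.221 F951
M5
G00 X0.000 Y0.000

viewBox `0 0 153.044 96.089` with mm width/height → 1 unit = 1 mm. Flip: y_m = 96.089 − y_svg.

**Shape 1** — `<polygon>` rectangle, stroke `#000000` → score (S434, F1757). Machine vertices: (67.181,43.729) → (82.557,43.729) → (82.557,18.827) → (67.181,18.827) → (67.181,43.729). Closed: final G1 returns to the first vertex.

**Shape 2** — `<line>` line segment, stroke `#ff00ff` → cut (S921, F951). Machine vertices: (112.082,8.318) → (83.271,83.221). Open path.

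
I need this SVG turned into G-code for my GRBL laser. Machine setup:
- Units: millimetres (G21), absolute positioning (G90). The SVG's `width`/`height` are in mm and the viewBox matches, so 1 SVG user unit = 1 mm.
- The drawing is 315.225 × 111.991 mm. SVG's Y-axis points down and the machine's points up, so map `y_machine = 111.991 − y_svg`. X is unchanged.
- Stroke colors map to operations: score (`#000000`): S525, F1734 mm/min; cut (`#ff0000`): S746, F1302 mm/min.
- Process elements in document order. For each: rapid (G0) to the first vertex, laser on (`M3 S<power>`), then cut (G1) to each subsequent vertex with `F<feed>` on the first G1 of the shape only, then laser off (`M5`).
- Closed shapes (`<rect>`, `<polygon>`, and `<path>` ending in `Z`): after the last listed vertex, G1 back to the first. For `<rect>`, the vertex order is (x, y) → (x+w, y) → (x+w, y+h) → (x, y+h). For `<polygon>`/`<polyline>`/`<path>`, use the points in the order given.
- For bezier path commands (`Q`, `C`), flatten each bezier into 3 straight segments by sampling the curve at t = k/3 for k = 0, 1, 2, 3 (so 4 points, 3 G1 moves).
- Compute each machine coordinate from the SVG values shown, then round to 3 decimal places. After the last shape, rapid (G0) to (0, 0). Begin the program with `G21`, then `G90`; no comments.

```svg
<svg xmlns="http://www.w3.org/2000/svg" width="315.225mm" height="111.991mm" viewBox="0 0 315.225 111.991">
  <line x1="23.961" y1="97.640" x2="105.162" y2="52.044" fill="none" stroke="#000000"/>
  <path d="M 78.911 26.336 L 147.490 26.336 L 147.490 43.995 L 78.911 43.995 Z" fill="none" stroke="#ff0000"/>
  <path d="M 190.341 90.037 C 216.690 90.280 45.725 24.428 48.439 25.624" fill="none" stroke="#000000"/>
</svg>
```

G21
G90
G0 X23.961 Y14.351
M3 S525
G1 X105.162 Y59.947 F1734
M5
G0 X78.911 Y85.655
M3 S746
G1 X147.490 Y85.655 F1302
G1 X147.490 Y67.996
G1 X78.911 Y67.996
G1 X78.911 Y85.655
M5
G0 X190.341 Y21.954
M3 S525
G1 X164.659 Y38.811 F1734
G1 X89.878 Y70.145
G1 X48.439 Y86.367
M5
G0 X0.000 Y0.000

Since the viewBox matches the mm dimensions, user units are millimetres directly. The only transform is the Y-flip y_m = 111.991 − y_svg.

Shape 1 is a line segment drawn with `<line>`. Its stroke #000000 means score at S525, F1734. After flipping Y the toolpath is (23.961,14.351) → (105.162,59.947).

Shape 2 is a rectangle drawn with `<path>`. Its stroke #ff0000 means cut at S746, F1302. After flipping Y the toolpath is (78.911,85.655) → (147.490,85.655) → (147.490,67.996) → (78.911,67.996) → (78.911,85.655), returning to the start.

Shape 3 is a cubic bezier drawn with `<path>`. Its stroke #000000 means score at S525, F1734. After flipping Y the toolpath is (190.341,21.954) → (164.659,38.811) → (89.878,70.145) → (48.439,86.367).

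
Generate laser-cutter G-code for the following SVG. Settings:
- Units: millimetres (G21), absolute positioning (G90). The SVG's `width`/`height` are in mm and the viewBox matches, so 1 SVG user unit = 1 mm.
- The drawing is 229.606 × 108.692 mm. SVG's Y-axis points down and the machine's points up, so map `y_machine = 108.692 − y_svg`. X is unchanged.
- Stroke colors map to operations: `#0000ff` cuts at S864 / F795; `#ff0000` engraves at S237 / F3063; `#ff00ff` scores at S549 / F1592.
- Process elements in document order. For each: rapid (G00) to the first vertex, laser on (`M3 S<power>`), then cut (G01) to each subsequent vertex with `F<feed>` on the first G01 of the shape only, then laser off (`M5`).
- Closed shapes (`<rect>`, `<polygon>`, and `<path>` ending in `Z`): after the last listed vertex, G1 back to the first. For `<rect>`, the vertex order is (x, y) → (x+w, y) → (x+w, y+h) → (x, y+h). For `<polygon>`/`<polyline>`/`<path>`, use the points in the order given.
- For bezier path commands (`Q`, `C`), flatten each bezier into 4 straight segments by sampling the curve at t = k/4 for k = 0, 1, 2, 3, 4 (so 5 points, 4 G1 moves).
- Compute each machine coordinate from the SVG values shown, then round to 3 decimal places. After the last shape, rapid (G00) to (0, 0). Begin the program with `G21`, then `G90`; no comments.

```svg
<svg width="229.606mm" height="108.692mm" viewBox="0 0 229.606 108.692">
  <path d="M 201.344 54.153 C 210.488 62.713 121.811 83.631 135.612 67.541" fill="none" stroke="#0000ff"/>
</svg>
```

G21
G90
G00 X201.344 Y54.539
M3 S864
G01 X192.990 Y46.573 F795
G01 X166.732 Y38.601
G01 X141.346 Y35.251
G01 X135.612 Y41.151
M5
G00 X0.000 Y0.000

1 u = 1 mm; y_m = 108.692 − y.

[1] `<path>` cubic bezier, #0000ff→cut S864 F795: (201.344,54.539) → (192.990,46.573) → (166.732,38.601) → (141.346,35.251) → (135.612,41.151)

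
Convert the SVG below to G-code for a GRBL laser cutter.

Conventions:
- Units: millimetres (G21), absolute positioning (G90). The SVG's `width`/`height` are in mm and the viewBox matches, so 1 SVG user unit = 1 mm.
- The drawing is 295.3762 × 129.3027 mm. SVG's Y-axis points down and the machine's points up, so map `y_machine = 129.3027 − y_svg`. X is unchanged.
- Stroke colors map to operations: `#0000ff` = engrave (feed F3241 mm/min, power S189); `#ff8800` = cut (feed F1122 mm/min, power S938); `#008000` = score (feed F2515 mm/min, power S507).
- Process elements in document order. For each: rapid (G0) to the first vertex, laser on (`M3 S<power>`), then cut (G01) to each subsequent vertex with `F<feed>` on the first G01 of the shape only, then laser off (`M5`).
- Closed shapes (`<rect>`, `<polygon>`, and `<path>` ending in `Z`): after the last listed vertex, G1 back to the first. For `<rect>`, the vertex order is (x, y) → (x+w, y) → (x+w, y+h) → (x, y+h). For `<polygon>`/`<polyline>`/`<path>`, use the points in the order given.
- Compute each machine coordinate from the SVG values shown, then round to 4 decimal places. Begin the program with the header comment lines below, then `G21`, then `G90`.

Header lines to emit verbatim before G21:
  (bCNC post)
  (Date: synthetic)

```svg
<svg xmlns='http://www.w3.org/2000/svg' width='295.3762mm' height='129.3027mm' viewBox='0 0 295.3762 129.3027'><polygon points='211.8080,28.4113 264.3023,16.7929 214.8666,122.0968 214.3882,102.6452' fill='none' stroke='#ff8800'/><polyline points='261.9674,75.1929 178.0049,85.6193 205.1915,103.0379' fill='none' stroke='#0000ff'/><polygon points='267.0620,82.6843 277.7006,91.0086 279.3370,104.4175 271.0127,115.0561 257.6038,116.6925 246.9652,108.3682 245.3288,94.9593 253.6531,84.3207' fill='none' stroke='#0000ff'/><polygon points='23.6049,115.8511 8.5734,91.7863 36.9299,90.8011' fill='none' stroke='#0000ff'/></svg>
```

(bCNC post)
(Date: synthetic)
G21
G90
G0 X211.8080 Y100.8914
M3 S938
G01 X264.3023 Y112.5098 F1122
G01 X214.8666 Y7.2059
G01 X214.3882 Y26.6575
G01 X211.8080 Y100.8914
M5
G0 X261.9674 Y54.1098
M3 S189
G01 X178.0049 Y43.6834 F3241
G01 X205.1915 Y26.2648
M5
G0 X267.0620 Y46.6184
M3 S189
G01 X277.7006 Y38.2941 F3241
G01 X279.3370 Y24.8852
G01 X271.0127 Y14.2466
G01 X257.6038 Y12.6102
G01 X246.9652 Y20.9345
G01 X245.3288 Y34.3434
G01 X253.6531 Y44.9820
G01 X267.0620 Y46.6184
M5
G0 X23.6049 Y13.4516
M3 S189
G01 X8.5734 Y37.5164 F3241
G01 X36.9299 Y38.5016
G01 X23.6049 Y13.4516
M5

Since the viewBox matches the mm dimensions, user units are millimetres directly. The only transform is the Y-flip y_m = 129.3027 − y_svg.

Shape 1 is a closed polygon drawn with `<polygon>`. Its stroke #ff8800 means cut at S938, F1122. After flipping Y the toolpath is (211.8080,100.8914) → (264.3023,112.5098) → (214.8666,7.2059) → (214.3882,26.6575) → (211.8080,100.8914), returning to the start.

Shape 2 is a open polyline drawn with `<polyline>`. Its stroke #0000ff means engrave at S189, F3241. After flipping Y the toolpath is (261.9674,54.1098) → (178.0049,43.6834) → (205.1915,26.2648).

Shape 3 is a regular polygon drawn with `<polygon>`. Its stroke #0000ff means engrave at S189, F3241. After flipping Y the toolpath is (267.0620,46.6184) → (277.7006,38.2941) → (279.3370,24.8852) → (271.0127,14.2466) → (257.6038,12.6102) → (246.9652,20.9345) → (245.3288,34.3434) → (253.6531,44.9820) → (267.0620,46.6184), returning to the start.

Shape 4 is a regular polygon drawn with `<polygon>`. Its stroke #0000ff means engrave at S189, F3241. After flipping Y the toolpath is (23.6049,13.4516) → (8.5734,37.5164) → (36.9299,38.5016) → (23.6049,13.4516), returning to the start.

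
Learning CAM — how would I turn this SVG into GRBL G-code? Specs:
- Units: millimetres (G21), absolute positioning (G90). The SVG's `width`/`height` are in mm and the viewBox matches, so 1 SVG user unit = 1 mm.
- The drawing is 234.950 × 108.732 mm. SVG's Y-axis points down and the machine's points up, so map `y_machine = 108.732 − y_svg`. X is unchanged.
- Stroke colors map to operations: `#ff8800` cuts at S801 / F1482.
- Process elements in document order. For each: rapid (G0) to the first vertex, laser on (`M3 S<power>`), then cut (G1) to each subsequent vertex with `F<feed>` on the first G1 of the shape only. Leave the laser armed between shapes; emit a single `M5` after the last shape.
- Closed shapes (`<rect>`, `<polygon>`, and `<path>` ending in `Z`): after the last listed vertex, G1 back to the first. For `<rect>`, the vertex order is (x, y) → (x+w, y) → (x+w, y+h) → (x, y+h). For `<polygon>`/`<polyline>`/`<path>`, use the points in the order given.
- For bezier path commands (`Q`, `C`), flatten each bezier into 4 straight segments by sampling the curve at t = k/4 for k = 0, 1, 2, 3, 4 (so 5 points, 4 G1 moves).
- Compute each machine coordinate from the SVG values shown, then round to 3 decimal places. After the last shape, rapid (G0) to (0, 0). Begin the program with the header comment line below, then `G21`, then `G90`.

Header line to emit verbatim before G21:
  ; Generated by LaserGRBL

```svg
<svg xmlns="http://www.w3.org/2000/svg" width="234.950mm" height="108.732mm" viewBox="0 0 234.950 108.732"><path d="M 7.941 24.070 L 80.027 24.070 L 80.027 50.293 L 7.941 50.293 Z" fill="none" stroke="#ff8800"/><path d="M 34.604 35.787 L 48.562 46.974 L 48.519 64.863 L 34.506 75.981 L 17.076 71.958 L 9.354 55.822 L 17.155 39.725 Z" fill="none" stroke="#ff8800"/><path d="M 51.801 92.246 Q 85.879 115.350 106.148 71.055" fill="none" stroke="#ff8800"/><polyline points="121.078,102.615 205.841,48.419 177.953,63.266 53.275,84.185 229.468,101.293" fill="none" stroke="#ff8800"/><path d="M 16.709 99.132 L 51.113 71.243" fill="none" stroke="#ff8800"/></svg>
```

; Generated by LaserGRBL
G21
G90
G0 X7.941 Y84.662
M3 S801
G1 X80.027 Y84.662 F1482
G1 X80.027 Y58.439
G1 X7.941 Y58.439
G1 X7.941 Y84.662
G0 X34.604 Y72.945
M3 S801
G1 X48.562 Y61.758 F1482
G1 X48.519 Y43.869
G1 X34.506 Y32.751
G1 X17.076 Y36.774
G1 X9.354 Y52.910
G1 X17.155 Y69.007
G1 X34.604 Y72.945
G0 X51.801 Y16.486
M3 S801
G1 X67.977 Y9.146 F1482
G1 X82.427 Y10.232
G1 X95.150 Y19.742
G1 X106.148 Y37.677
G0 X121.078 Y6.117
M3 S801
G1 X205.841 Y60.313 F1482
G1 X177.953 Y45.466
G1 X53.275 Y24.547
G1 X229.468 Y7.439
G0 X16.709 Y9.600
M3 S801
G1 X51.113 Y37.489 F1482
M5
G0 X0.000 Y0.000

1 u = 1 mm; y_m = 108.732 − y.

[1] `<path>` rectangle, #ff8800→cut S801 F1482: (7.941,84.662) → (80.027,84.662) → (80.027,58.439) → (7.941,58.439) → (7.941,84.662) (closed)

[2] `<path>` regular polygon, #ff8800→cut S801 F1482: (34.604,72.945) → (48.562,61.758) → (48.519,43.869) → (34.506,32.751) → (17.076,36.774) → (9.354,52.910) → (17.155,69.007) → (34.604,72.945) (closed)

[3] `<path>` quadratic bezier, #ff8800→cut S801 F1482: (51.801,16.486) → (67.977,9.146) → (82.427,10.232) → (95.150,19.742) → (106.148,37.677)

[4] `<polyline>` open polyline, #ff8800→cut S801 F1482: (121.078,6.117) → (205.841,60.313) → (177.953,45.466) → (53.275,24.547) → (229.468,7.439)

[5] `<path>` line segment, #ff8800→cut S801 F1482: (16.709,9.600) → (51.113,37.489)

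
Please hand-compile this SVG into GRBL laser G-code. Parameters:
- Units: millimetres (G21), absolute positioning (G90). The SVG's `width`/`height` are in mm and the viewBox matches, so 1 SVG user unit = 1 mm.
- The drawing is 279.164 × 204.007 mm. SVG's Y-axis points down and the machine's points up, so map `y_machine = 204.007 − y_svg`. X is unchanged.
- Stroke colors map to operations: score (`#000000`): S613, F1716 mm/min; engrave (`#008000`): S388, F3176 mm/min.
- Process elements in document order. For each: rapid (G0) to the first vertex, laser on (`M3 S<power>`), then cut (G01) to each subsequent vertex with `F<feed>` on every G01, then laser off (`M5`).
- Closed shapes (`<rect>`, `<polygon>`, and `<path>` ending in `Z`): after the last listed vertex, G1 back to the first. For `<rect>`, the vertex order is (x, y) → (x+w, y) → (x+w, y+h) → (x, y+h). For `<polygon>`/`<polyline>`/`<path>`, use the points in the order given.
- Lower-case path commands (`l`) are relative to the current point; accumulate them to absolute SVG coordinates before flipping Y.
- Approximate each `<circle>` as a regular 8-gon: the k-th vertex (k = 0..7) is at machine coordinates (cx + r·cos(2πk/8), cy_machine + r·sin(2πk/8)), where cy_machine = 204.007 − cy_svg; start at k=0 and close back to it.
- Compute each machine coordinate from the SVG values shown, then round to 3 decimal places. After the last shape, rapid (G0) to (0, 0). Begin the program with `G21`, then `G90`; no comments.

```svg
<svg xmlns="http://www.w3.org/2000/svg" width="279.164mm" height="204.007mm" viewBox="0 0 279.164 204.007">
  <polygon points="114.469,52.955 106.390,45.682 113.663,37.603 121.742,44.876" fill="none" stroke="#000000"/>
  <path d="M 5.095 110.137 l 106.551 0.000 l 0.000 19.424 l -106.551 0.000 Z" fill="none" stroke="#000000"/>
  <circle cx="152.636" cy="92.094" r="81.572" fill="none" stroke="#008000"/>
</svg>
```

Since the viewBox matches the mm dimensions, user units are millimetres directly. The only transform is the Y-flip y_m = 204.007 − y_svg.

Shape 1 is a regular polygon drawn with `<polygon>`. Its stroke #000000 means score at S613, F1716. After flipping Y the toolpath is (114.469,151.052) → (106.390,158.325) → (113.663,166.404) → (121.742,159.131) → (114.469,151.052), returning to the start.

Shape 2 is a rectangle drawn with `<path>`. Its stroke #000000 means score at S613, F1716. After flipping Y the toolpath is (5.095,93.870) → (111.646,93.870) → (111.646,74.446) → (5.095,74.446) → (5.095,93.870), returning to the start.

Shape 3 is a circle drawn with `<circle>`. Its stroke #008000 means engrave at S388, F3176. After flipping Y the toolpath is (234.208,111.913) → (210.316,169.593) → (152.636,193.485) → (94.956,169.593) → (71.064,111.913) → (94.956,54.233) → (152.636,30.341) → (210.316,54.233) → (234.208,111.913), returning to the start.

G21
G90
G0 X114.469 Y151.052
M3 S613
G01 X106.390 Y158.325 F1716
G01 X113.663 Y166.404 F1716
G01 X121.742 Y159.131 F1716
G01 X114.469 Y151.052 F1716
M5
G0 X5.095 Y93.870
M3 S613
G01 X111.646 Y93.870 F1716
G01 X111.646 Y74.446 F1716
G01 X5.095 Y74.446 F1716
G01 X5.095 Y93.870 F1716
M5
G0 X234.208 Y111.913
M3 S388
G01 X210.316 Y169.593 F3176
G01 X152.636 Y193.485 F3176
G01 X94.956 Y169.593 F3176
G01 X71.064 Y111.913 F3176
G01 X94.956 Y54.233 F3176
G01 X152.636 Y30.341 F3176
G01 X210.316 Y54.233 F3176
G01 X234.208 Y111.913 F3176
M5
G0 X0.000 Y0.000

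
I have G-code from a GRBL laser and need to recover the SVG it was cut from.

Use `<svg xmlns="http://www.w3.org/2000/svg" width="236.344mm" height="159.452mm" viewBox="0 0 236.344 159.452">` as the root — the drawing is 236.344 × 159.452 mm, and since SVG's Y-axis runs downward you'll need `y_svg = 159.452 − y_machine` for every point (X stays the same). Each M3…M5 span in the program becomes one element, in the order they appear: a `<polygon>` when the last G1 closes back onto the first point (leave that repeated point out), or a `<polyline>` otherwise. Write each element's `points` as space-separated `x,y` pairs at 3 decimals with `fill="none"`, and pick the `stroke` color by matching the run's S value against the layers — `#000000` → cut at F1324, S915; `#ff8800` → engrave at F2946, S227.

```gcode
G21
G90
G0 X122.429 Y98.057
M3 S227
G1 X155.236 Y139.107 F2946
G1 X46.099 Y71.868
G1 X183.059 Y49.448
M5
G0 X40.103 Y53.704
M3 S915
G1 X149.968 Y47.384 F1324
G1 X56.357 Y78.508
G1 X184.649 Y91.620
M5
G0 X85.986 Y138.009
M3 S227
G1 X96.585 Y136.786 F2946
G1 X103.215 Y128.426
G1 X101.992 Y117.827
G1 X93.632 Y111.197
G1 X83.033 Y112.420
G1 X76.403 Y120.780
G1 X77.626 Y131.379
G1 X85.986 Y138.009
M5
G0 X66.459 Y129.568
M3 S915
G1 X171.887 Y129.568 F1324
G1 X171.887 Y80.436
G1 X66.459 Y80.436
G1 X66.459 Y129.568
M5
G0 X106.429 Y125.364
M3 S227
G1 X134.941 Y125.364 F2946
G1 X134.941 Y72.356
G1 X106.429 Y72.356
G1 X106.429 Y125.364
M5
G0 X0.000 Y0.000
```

<svg xmlns="http://www.w3.org/2000/svg" width="236.344mm" height="159.452mm" viewBox="0 0 236.344 159.452">
  <polyline points="122.429,61.395 155.236,20.345 46.099,87.584 183.059,110.004" fill="none" stroke="#ff8800"/>
  <polyline points="40.103,105.748 149.968,112.068 56.357,80.944 184.649,67.832" fill="none" stroke="#000000"/>
  <polygon points="85.986,21.443 96.585,22.666 103.215,31.026 101.992,41.625 93.632,48.255 83.033,47.032 76.403,38.672 77.626,28.073" fill="none" stroke="#ff8800"/>
  <polygon points="66.459,29.884 171.887,29.884 171.887,79.016 66.459,79.016" fill="none" stroke="#000000"/>
  <polygon points="106.429,34.088 134.941,34.088 134.941,87.096 106.429,87.096" fill="none" stroke="#ff8800"/>
</svg>

Each laser-on run becomes one SVG element. Flip Y back into SVG space with y_svg = 159.452 − y_machine.

Run 1: S227 ⇒ engrave layer `#ff8800`. The run is open, so emit a `<polyline>` with points (Y-flipped): 122.429,61.395 155.236,20.345 46.099,87.584 183.059,110.004.

Run 2: power S915 maps to stroke `#000000` (cut). The run is open, so emit a `<polyline>` with points (Y-flipped): 40.103,105.748 149.968,112.068 56.357,80.944 184.649,67.832.

Run 3: power S227 maps to stroke `#ff8800` (engrave). The run returns to its start, so emit a `<polygon>` with points (Y-flipped): 85.986,21.443 96.585,22.666 103.215,31.026 101.992,41.625 93.632,48.255 83.033,47.032 76.403,38.672 77.626,28.073.

Run 4: the run's S915 means `#000000` (cut). The run returns to its start, so emit a `<polygon>` with points (Y-flipped): 66.459,29.884 171.887,29.884 171.887,79.016 66.459,79.016.

Run 5: S227 ⇒ engrave layer `#ff8800`. The run returns to its start, so emit a `<polygon>` with points (Y-flipped): 106.429,34.088 134.941,34.088 134.941,87.096 106.429,87.096.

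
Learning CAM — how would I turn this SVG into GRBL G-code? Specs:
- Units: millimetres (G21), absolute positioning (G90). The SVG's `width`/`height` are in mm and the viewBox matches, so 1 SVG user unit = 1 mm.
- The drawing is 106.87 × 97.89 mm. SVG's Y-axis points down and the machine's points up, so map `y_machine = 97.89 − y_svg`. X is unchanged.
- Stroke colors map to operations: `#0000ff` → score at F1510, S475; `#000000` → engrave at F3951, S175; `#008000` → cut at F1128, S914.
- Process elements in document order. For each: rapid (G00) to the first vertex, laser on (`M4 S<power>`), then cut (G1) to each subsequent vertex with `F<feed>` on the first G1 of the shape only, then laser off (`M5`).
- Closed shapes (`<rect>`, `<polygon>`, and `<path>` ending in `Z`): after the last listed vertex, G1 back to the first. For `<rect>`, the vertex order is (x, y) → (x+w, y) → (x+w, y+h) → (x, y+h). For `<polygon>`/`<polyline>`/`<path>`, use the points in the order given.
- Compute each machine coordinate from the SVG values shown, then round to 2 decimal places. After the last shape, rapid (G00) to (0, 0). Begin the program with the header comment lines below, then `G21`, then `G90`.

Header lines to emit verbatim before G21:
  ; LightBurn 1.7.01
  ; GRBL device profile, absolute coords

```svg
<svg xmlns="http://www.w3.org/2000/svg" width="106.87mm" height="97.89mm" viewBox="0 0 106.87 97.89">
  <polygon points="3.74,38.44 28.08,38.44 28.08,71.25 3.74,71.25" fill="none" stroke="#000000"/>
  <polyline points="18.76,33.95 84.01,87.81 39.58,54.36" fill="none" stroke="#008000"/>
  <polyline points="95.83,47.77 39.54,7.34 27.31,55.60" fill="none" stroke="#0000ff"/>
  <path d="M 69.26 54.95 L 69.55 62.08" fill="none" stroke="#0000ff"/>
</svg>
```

1 u = 1 mm; y_m = 97.89 − y.

[1] `<polygon>` rectangle, #000000→engrave S175 F3951: (3.74,59.45) → (28.08,59.45) → (28.08,26.64) → (3.74,26.64) → (3.74,59.45) (closed)

[2] `<polyline>` open polyline, #008000→cut S914 F1128: (18.76,63.94) → (84.01,10.08) → (39.58,43.53)

[3] `<polyline>` open polyline, #0000ff→score S475 F1510: (95.83,50.12) → (39.54,90.55) → (27.31,42.29)

[4] `<path>` line segment, #0000ff→score S475 F1510: (69.26,42.94) → (69.55,35.81)

; LightBurn 1.7.01
; GRBL device profile, absolute coords
G21
G90
G00 X3.74 Y59.45
M4 S175
G1 X28.08 Y59.45 F3951
G1 X28.08 Y26.64
G1 X3.74 Y26.64
G1 X3.74 Y59.45
M5
G00 X18.76 Y63.94
M4 S914
G1 X84.01 Y10.08 F1128
G1 X39.58 Y43.53
M5
G00 X95.83 Y50.12
M4 S475
G1 X39.54 Y90.55 F1510
G1 X27.31 Y42.29
M5
G00 X69.26 Y42.94
M4 S475
G1 X69.55 Y35.81 F1510
M5
G00 X0.00 Y0.00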